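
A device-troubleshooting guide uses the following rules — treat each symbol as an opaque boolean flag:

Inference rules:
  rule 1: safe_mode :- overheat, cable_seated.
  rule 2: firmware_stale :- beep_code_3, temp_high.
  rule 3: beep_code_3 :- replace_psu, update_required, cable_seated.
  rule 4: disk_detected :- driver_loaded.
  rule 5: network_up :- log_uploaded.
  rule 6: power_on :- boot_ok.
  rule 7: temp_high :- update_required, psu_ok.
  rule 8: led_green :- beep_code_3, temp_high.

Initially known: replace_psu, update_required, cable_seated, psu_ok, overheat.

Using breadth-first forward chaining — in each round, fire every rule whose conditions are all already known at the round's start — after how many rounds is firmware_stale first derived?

2

Round 1 fires rule 1, rule 3, rule 7, giving safe_mode, beep_code_3, temp_high.
Round 2 fires rule 2, rule 8, giving firmware_stale, led_green.
firmware_stale first appears in round 2.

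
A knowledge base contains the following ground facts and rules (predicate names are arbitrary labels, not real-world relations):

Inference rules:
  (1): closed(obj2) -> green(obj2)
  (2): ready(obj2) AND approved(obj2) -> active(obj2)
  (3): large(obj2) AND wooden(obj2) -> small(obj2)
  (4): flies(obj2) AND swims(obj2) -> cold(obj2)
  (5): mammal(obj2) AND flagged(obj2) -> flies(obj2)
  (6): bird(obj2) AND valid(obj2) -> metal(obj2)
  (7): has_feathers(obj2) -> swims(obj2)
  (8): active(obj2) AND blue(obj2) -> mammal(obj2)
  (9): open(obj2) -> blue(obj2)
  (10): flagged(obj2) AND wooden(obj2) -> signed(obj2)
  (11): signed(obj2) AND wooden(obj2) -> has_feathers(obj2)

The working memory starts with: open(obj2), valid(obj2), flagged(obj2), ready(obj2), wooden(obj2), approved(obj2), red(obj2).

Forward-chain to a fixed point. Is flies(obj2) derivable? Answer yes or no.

Round 1 — (2), (9), (10), derive active(obj2), blue(obj2), signed(obj2).
Round 2 — (8), (11), derive mammal(obj2), has_feathers(obj2).
Round 3 — (5), (7), derive flies(obj2), swims(obj2).
Round 4 — (4), derive cold(obj2).
flies(obj2) appears in round 3, so it is derivable.

yes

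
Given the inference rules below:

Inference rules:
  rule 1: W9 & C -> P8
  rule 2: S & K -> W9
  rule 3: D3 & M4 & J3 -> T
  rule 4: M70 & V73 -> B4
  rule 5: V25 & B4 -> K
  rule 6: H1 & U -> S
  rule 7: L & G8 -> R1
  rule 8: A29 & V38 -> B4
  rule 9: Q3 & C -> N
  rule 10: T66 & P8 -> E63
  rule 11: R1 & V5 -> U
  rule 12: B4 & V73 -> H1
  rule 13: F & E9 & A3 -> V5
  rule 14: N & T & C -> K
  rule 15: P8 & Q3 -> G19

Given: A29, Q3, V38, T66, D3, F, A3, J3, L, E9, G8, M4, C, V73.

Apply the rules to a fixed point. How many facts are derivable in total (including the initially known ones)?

Round 1 — rule 3, rule 7, rule 8, rule 9, rule 13, derive T, R1, B4, N, V5.
Round 2 — rule 11, rule 12, rule 14, derive U, H1, K.
Round 3 — rule 6, derive S.
Round 4 — rule 2, derive W9.
Round 5 — rule 1, derive P8.
Round 6 — rule 10, rule 15, derive E63, G19.
Closure: {A29, A3, B4, C, D3, E63, E9, F, G19, G8, H1, J3, K, L, M4, N, P8, Q3, R1, S, T, T66, U, V38, V5, V73, W9} — 27 facts.

27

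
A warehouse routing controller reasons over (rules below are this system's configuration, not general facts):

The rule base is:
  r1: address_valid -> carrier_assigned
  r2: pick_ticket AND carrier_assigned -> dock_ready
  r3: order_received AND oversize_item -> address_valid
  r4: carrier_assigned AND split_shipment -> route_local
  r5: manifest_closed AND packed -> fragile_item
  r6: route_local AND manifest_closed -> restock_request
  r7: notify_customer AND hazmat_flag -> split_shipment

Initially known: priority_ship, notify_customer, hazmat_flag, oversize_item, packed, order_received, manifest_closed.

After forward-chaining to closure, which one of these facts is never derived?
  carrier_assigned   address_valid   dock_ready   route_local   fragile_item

Round 1 — r3, r5, r7, derive address_valid, fragile_item, split_shipment.
Round 2 — r1, derive carrier_assigned.
Round 3 — r4, derive route_local.
Round 4 — r6, derive restock_request.
Derived: carrier_assigned (round 2), fragile_item (round 1), route_local (round 3), address_valid (round 1). dock_ready never appears in any round.

dock_ready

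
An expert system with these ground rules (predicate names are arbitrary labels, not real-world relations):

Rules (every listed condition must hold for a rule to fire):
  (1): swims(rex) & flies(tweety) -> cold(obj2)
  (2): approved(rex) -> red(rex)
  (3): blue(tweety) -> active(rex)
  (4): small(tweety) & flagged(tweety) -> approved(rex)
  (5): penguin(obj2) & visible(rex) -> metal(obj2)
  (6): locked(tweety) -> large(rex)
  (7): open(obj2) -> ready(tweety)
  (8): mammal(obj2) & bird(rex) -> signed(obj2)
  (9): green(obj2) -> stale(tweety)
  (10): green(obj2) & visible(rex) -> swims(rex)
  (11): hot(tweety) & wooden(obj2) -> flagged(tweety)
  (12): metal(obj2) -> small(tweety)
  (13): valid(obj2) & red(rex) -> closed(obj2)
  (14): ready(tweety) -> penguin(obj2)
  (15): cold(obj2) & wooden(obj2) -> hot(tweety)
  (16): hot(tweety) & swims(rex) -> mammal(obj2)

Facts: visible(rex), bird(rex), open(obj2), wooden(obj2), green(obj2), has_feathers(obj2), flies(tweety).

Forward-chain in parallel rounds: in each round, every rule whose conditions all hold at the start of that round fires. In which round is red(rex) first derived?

6

Round 1 fires (7), (9), (10), giving ready(tweety), stale(tweety), swims(rex).
Round 2 fires (1), (14), giving cold(obj2), penguin(obj2).
Round 3 fires (5), (15), giving metal(obj2), hot(tweety).
Round 4 fires (11), (12), (16), giving flagged(tweety), small(tweety), mammal(obj2).
Round 5 fires (4), (8), giving approved(rex), signed(obj2).
Round 6 fires (2), giving red(rex).
red(rex) first appears in round 6.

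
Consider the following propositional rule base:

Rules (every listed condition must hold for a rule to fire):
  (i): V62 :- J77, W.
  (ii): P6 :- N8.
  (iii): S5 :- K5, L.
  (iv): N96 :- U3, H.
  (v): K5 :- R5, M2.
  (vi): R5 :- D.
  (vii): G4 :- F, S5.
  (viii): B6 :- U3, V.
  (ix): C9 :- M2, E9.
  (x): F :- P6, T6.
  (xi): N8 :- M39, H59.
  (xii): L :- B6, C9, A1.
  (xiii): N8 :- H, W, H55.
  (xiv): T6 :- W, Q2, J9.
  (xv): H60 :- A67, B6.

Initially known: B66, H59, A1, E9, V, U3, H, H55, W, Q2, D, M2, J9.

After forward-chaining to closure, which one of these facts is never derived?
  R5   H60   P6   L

[1] (iv) [N96 :- U3, H.]; (vi) [R5 :- D.]; (viii) [B6 :- U3, V.]; (ix) [C9 :- M2, E9.]; (xiii) [N8 :- H, W, H55.]; (xiv) [T6 :- W, Q2, J9.]. ⇒ new: N96, R5, B6, C9, N8, T6.
[2] (ii) [P6 :- N8.]; (v) [K5 :- R5, M2.]; (xii) [L :- B6, C9, A1.]. ⇒ new: P6, K5, L.
[3] (iii) [S5 :- K5, L.]; (x) [F :- P6, T6.]. ⇒ new: S5, F.
[4] (vii) [G4 :- F, S5.]. ⇒ new: G4.
Derived: P6 (round 2), L (round 2), R5 (round 1). H60 never appears in any round.

H60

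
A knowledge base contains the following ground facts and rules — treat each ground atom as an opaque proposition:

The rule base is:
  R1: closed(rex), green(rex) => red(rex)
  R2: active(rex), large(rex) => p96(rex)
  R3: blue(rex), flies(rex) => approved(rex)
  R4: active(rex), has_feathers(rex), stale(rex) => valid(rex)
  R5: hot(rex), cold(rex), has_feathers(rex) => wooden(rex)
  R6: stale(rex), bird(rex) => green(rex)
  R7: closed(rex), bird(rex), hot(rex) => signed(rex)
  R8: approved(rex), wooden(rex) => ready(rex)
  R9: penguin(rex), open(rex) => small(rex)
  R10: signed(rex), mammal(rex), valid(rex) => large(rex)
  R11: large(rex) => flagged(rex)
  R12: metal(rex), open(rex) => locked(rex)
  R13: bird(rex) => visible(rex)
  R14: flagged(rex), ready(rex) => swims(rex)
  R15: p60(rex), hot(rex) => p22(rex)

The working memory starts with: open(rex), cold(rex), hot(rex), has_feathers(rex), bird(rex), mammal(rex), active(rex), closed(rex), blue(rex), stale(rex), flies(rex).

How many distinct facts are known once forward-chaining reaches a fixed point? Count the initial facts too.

Round 1: R3 [blue(rex), flies(rex) => approved(rex)]; R4 [active(rex), has_feathers(rex), stale(rex) => valid(rex)]; R5 [hot(rex), cold(rex), has_feathers(rex) => wooden(rex)]; R6 [stale(rex), bird(rex) => green(rex)]; R7 [closed(rex), bird(rex), hot(rex) => signed(rex)]; R13 [bird(rex) => visible(rex)]. Adds approved(rex), valid(rex), wooden(rex), green(rex), signed(rex), visible(rex).
Round 2: R1 [closed(rex), green(rex) => red(rex)]; R8 [approved(rex), wooden(rex) => ready(rex)]; R10 [signed(rex), mammal(rex), valid(rex) => large(rex)]. Adds red(rex), ready(rex), large(rex).
Round 3: R2 [active(rex), large(rex) => p96(rex)]; R11 [large(rex) => flagged(rex)]. Adds p96(rex), flagged(rex).
Round 4: R14 [flagged(rex), ready(rex) => swims(rex)]. Adds swims(rex).
Closure: {active(rex), approved(rex), bird(rex), blue(rex), closed(rex), cold(rex), flagged(rex), flies(rex), green(rex), has_feathers(rex), hot(rex), large(rex), mammal(rex), open(rex), p96(rex), ready(rex), red(rex), signed(rex), stale(rex), swims(rex), valid(rex), visible(rex), wooden(rex)} — 23 facts.

23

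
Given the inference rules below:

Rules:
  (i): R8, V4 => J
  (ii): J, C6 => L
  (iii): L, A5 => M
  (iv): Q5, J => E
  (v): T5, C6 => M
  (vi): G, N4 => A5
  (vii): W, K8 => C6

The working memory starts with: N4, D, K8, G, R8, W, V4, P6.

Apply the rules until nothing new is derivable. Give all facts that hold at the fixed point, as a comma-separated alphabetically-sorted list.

[1] (i) [R8, V4 => J]; (vi) [G, N4 => A5]; (vii) [W, K8 => C6]. ⇒ new: J, A5, C6.
[2] (ii) [J, C6 => L]. ⇒ new: L.
[3] (iii) [L, A5 => M]. ⇒ new: M.

A5, C6, D, G, J, K8, L, M, N4, P6, R8, V4, W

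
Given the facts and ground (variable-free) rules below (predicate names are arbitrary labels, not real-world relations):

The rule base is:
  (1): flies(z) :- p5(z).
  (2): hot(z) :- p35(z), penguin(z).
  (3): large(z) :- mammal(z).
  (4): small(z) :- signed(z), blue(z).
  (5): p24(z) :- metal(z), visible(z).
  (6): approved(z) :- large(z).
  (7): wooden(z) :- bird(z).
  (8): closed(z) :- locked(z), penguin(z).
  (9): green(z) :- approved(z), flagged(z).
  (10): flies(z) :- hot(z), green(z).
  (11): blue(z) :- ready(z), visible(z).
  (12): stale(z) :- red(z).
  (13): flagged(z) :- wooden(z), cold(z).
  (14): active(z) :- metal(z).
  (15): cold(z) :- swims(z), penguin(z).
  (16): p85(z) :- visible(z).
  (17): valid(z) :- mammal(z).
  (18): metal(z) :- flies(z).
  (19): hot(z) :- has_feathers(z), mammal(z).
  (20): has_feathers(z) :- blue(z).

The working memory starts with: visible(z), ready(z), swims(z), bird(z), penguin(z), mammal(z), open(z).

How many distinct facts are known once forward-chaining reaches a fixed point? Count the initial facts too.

22

Round 1: (3) [large(z) :- mammal(z).]; (7) [wooden(z) :- bird(z).]; (11) [blue(z) :- ready(z), visible(z).]; (15) [cold(z) :- swims(z), penguin(z).]; (16) [p85(z) :- visible(z).]; (17) [valid(z) :- mammal(z).]. Adds large(z), wooden(z), blue(z), cold(z), p85(z), valid(z).
Round 2: (6) [approved(z) :- large(z).]; (13) [flagged(z) :- wooden(z), cold(z).]; (20) [has_feathers(z) :- blue(z).]. Adds approved(z), flagged(z), has_feathers(z).
Round 3: (9) [green(z) :- approved(z), flagged(z).]; (19) [hot(z) :- has_feathers(z), mammal(z).]. Adds green(z), hot(z).
Round 4: (10) [flies(z) :- hot(z), green(z).]. Adds flies(z).
Round 5: (18) [metal(z) :- flies(z).]. Adds metal(z).
Round 6: (5) [p24(z) :- metal(z), visible(z).]; (14) [active(z) :- metal(z).]. Adds p24(z), active(z).
Closure: {active(z), approved(z), bird(z), blue(z), cold(z), flagged(z), flies(z), green(z), has_feathers(z), hot(z), large(z), mammal(z), metal(z), open(z), p24(z), p85(z), penguin(z), ready(z), swims(z), valid(z), visible(z), wooden(z)} — 22 facts.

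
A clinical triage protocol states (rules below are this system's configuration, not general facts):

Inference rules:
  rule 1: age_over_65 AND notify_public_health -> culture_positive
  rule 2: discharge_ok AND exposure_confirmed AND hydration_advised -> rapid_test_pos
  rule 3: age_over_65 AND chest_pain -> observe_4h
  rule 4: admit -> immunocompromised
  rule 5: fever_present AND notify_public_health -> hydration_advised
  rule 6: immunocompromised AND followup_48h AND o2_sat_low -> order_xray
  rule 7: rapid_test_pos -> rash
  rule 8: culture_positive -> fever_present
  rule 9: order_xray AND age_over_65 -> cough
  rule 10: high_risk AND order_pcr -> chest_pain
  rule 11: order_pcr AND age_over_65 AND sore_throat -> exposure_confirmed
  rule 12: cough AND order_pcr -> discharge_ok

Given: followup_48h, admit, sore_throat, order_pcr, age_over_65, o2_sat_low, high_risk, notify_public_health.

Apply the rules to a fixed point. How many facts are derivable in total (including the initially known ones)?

Round 1: rule 1 [age_over_65 AND notify_public_health -> culture_positive]; rule 4 [admit -> immunocompromised]; rule 10 [high_risk AND order_pcr -> chest_pain]; rule 11 [order_pcr AND age_over_65 AND sore_throat -> exposure_confirmed]. New: culture_positive, immunocompromised, chest_pain, exposure_confirmed.
Round 2: rule 3 [age_over_65 AND chest_pain -> observe_4h]; rule 6 [immunocompromised AND followup_48h AND o2_sat_low -> order_xray]; rule 8 [culture_positive -> fever_present]. New: observe_4h, order_xray, fever_present.
Round 3: rule 5 [fever_present AND notify_public_health -> hydration_advised]; rule 9 [order_xray AND age_over_65 -> cough]. New: hydration_advised, cough.
Round 4: rule 12 [cough AND order_pcr -> discharge_ok]. New: discharge_ok.
Round 5: rule 2 [discharge_ok AND exposure_confirmed AND hydration_advised -> rapid_test_pos]. New: rapid_test_pos.
Round 6: rule 7 [rapid_test_pos -> rash]. New: rash.
Closure: {admit, age_over_65, chest_pain, cough, culture_positive, discharge_ok, exposure_confirmed, fever_present, followup_48h, high_risk, hydration_advised, immunocompromised, notify_public_health, o2_sat_low, observe_4h, order_pcr, order_xray, rapid_test_pos, rash, sore_throat} — 20 facts.

20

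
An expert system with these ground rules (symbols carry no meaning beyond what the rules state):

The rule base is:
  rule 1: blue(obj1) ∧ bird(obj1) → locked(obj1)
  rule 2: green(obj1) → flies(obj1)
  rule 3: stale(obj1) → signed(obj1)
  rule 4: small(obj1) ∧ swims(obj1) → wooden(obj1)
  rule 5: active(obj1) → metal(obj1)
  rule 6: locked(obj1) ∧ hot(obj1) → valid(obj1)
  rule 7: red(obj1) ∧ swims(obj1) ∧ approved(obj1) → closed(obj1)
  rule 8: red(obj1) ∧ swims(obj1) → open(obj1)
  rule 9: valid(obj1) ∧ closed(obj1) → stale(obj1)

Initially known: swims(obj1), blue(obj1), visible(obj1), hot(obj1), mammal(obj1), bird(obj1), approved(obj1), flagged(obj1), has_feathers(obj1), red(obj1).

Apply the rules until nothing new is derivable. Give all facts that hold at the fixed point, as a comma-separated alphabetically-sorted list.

approved(obj1), bird(obj1), blue(obj1), closed(obj1), flagged(obj1), has_feathers(obj1), hot(obj1), locked(obj1), mammal(obj1), open(obj1), red(obj1), signed(obj1), stale(obj1), swims(obj1), valid(obj1), visible(obj1)

Round 1 — rule 1, rule 7, rule 8, derive locked(obj1), closed(obj1), open(obj1).
Round 2 — rule 6, derive valid(obj1).
Round 3 — rule 9, derive stale(obj1).
Round 4 — rule 3, derive signed(obj1).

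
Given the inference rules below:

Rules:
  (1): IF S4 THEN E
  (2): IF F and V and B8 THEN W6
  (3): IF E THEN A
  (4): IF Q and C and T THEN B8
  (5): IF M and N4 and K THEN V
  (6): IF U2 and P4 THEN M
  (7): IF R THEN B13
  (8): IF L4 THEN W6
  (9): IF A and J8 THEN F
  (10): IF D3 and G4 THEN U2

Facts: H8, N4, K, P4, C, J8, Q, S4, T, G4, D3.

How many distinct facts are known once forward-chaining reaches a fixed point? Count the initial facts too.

19

[1] (1) [IF S4 THEN E]; (4) [IF Q and C and T THEN B8]; (10) [IF D3 and G4 THEN U2]. ⇒ new: E, B8, U2.
[2] (3) [IF E THEN A]; (6) [IF U2 and P4 THEN M]. ⇒ new: A, M.
[3] (5) [IF M and N4 and K THEN V]; (9) [IF A and J8 THEN F]. ⇒ new: V, F.
[4] (2) [IF F and V and B8 THEN W6]. ⇒ new: W6.
Closure: {A, B8, C, D3, E, F, G4, H8, J8, K, M, N4, P4, Q, S4, T, U2, V, W6} — 19 facts.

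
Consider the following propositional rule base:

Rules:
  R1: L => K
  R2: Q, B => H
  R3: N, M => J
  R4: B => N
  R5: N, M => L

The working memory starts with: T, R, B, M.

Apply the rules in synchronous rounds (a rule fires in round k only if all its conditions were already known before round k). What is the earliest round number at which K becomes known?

3

Round 1 — R4, derive N.
Round 2 — R3, R5, derive J, L.
Round 3 — R1, derive K.
K first appears in round 3.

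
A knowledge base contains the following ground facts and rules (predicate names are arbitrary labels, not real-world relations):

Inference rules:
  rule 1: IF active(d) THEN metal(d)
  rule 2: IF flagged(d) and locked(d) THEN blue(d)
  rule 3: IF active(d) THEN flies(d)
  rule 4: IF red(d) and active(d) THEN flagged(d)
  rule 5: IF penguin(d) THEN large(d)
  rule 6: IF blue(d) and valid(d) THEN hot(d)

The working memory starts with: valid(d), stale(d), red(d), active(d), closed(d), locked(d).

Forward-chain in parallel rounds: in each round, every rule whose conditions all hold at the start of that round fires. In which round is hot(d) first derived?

Round 1 — rule 1, rule 3, rule 4, derive metal(d), flies(d), flagged(d).
Round 2 — rule 2, derive blue(d).
Round 3 — rule 6, derive hot(d).
hot(d) first appears in round 3.

3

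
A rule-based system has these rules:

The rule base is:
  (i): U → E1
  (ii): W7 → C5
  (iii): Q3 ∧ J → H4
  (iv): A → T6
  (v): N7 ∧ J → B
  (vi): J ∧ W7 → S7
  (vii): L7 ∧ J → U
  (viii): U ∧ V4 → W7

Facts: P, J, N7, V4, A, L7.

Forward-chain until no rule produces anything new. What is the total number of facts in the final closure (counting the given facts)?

[1] (iv) [A → T6]; (v) [N7 ∧ J → B]; (vii) [L7 ∧ J → U]. ⇒ new: T6, B, U.
[2] (i) [U → E1]; (viii) [U ∧ V4 → W7]. ⇒ new: E1, W7.
[3] (ii) [W7 → C5]; (vi) [J ∧ W7 → S7]. ⇒ new: C5, S7.
Closure: {A, B, C5, E1, J, L7, N7, P, S7, T6, U, V4, W7} — 13 facts.

13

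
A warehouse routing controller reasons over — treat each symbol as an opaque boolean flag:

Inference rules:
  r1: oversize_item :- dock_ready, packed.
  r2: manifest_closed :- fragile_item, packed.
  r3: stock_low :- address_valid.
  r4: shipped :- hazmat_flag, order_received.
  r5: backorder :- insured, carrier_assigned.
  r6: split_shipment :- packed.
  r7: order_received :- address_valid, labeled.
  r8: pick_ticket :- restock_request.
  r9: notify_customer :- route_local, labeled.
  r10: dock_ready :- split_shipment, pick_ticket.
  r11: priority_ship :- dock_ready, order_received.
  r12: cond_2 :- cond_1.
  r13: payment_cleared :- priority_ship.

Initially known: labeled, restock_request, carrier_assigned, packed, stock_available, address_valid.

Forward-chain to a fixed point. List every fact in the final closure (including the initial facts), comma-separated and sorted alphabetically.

[1] r3 [stock_low :- address_valid.]; r6 [split_shipment :- packed.]; r7 [order_received :- address_valid, labeled.]; r8 [pick_ticket :- restock_request.]. ⇒ new: stock_low, split_shipment, order_received, pick_ticket.
[2] r10 [dock_ready :- split_shipment, pick_ticket.]. ⇒ new: dock_ready.
[3] r1 [oversize_item :- dock_ready, packed.]; r11 [priority_ship :- dock_ready, order_received.]. ⇒ new: oversize_item, priority_ship.
[4] r13 [payment_cleared :- priority_ship.]. ⇒ new: payment_cleared.

address_valid, carrier_assigned, dock_ready, labeled, order_received, oversize_item, packed, payment_cleared, pick_ticket, priority_ship, restock_request, split_shipment, stock_available, stock_low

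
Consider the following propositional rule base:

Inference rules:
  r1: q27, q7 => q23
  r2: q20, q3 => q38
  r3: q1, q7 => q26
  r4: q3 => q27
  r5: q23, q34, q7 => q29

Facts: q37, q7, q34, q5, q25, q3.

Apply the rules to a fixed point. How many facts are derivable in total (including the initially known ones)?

9

[1] r4 [q3 => q27]. ⇒ new: q27.
[2] r1 [q27, q7 => q23]. ⇒ new: q23.
[3] r5 [q23, q34, q7 => q29]. ⇒ new: q29.
Closure: {q23, q25, q27, q29, q3, q34, q37, q5, q7} — 9 facts.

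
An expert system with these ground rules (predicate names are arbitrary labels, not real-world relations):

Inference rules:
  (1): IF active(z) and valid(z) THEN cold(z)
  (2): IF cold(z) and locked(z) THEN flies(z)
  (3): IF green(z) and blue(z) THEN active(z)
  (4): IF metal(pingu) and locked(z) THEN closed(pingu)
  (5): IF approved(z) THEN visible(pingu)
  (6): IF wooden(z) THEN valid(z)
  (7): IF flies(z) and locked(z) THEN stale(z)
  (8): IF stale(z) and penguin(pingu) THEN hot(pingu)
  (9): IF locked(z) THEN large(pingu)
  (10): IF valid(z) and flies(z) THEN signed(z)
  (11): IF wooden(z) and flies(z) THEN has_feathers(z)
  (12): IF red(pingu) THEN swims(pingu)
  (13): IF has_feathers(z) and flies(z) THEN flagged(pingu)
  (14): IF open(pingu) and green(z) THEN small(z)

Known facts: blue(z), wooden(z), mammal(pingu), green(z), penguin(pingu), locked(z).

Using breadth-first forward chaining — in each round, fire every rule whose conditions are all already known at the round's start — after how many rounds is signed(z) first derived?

4

Round 1: (3) [IF green(z) and blue(z) THEN active(z)]; (6) [IF wooden(z) THEN valid(z)]; (9) [IF locked(z) THEN large(pingu)]. New: active(z), valid(z), large(pingu).
Round 2: (1) [IF active(z) and valid(z) THEN cold(z)]. New: cold(z).
Round 3: (2) [IF cold(z) and locked(z) THEN flies(z)]. New: flies(z).
Round 4: (7) [IF flies(z) and locked(z) THEN stale(z)]; (10) [IF valid(z) and flies(z) THEN signed(z)]; (11) [IF wooden(z) and flies(z) THEN has_feathers(z)]. New: stale(z), signed(z), has_feathers(z).
signed(z) first appears in round 4.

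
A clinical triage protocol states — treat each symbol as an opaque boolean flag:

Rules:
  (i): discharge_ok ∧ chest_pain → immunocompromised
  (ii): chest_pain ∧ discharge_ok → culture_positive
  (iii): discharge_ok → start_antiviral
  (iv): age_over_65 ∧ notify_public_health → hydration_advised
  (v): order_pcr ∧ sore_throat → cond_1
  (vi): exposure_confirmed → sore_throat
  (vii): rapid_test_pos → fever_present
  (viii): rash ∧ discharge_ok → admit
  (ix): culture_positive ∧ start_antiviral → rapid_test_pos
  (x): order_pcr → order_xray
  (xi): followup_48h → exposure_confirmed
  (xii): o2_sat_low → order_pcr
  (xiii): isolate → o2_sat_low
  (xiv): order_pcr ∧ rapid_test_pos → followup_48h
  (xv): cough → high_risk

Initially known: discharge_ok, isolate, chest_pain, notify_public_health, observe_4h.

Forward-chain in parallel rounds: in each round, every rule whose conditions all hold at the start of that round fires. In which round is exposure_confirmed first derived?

4

Round 1 — (i), (ii), (iii), (xiii), derive immunocompromised, culture_positive, start_antiviral, o2_sat_low.
Round 2 — (ix), (xii), derive rapid_test_pos, order_pcr.
Round 3 — (vii), (x), (xiv), derive fever_present, order_xray, followup_48h.
Round 4 — (xi), derive exposure_confirmed.
exposure_confirmed first appears in round 4.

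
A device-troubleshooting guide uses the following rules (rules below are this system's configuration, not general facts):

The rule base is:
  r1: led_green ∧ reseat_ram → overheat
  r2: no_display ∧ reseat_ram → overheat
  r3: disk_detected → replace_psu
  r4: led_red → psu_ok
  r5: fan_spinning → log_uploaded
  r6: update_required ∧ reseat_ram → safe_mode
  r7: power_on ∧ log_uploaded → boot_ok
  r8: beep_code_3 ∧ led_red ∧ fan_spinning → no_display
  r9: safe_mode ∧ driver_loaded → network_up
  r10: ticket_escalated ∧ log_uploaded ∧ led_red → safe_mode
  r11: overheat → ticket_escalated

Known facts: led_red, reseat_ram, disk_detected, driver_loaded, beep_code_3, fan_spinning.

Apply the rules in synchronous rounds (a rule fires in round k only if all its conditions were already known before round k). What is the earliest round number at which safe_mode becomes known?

Round 1: r3 [disk_detected → replace_psu]; r4 [led_red → psu_ok]; r5 [fan_spinning → log_uploaded]; r8 [beep_code_3 ∧ led_red ∧ fan_spinning → no_display]. New: replace_psu, psu_ok, log_uploaded, no_display.
Round 2: r2 [no_display ∧ reseat_ram → overheat]. New: overheat.
Round 3: r11 [overheat → ticket_escalated]. New: ticket_escalated.
Round 4: r10 [ticket_escalated ∧ log_uploaded ∧ led_red → safe_mode]. New: safe_mode.
safe_mode first appears in round 4.

4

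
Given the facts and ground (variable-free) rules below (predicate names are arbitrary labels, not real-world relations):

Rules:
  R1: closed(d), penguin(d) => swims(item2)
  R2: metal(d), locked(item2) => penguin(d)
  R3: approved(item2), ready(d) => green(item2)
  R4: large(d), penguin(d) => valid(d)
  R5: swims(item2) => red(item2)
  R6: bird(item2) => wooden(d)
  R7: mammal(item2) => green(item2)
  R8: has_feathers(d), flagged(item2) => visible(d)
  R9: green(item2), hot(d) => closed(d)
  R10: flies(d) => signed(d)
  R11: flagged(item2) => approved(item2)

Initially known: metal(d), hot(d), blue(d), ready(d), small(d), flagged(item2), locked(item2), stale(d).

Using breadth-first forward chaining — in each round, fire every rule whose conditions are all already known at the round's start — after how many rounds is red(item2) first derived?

Round 1: R2 [metal(d), locked(item2) => penguin(d)]; R11 [flagged(item2) => approved(item2)]. New: penguin(d), approved(item2).
Round 2: R3 [approved(item2), ready(d) => green(item2)]. New: green(item2).
Round 3: R9 [green(item2), hot(d) => closed(d)]. New: closed(d).
Round 4: R1 [closed(d), penguin(d) => swims(item2)]. New: swims(item2).
Round 5: R5 [swims(item2) => red(item2)]. New: red(item2).
red(item2) first appears in round 5.

5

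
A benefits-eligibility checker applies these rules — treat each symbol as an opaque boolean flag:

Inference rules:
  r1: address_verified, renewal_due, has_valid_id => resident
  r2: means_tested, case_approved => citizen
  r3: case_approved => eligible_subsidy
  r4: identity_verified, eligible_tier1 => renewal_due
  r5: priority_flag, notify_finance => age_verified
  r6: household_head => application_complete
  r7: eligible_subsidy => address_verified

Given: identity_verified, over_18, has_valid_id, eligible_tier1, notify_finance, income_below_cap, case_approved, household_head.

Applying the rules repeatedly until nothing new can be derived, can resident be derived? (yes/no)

yes

Round 1 fires r3, r4, r6, giving eligible_subsidy, renewal_due, application_complete.
Round 2 fires r7, giving address_verified.
Round 3 fires r1, giving resident.
resident appears in round 3, so it is derivable.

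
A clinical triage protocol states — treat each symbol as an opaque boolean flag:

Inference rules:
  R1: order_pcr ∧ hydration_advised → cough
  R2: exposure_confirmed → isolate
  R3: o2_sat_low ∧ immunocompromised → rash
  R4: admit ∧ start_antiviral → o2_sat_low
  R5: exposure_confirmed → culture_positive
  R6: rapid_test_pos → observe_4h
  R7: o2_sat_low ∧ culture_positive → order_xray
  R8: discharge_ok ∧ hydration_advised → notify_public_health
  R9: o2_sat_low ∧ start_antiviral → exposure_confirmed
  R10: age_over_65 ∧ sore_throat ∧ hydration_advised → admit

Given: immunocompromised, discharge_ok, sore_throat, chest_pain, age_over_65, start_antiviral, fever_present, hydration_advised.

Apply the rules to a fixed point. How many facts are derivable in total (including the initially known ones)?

Round 1: R8 [discharge_ok ∧ hydration_advised → notify_public_health]; R10 [age_over_65 ∧ sore_throat ∧ hydration_advised → admit]. New: notify_public_health, admit.
Round 2: R4 [admit ∧ start_antiviral → o2_sat_low]. New: o2_sat_low.
Round 3: R3 [o2_sat_low ∧ immunocompromised → rash]; R9 [o2_sat_low ∧ start_antiviral → exposure_confirmed]. New: rash, exposure_confirmed.
Round 4: R2 [exposure_confirmed → isolate]; R5 [exposure_confirmed → culture_positive]. New: isolate, culture_positive.
Round 5: R7 [o2_sat_low ∧ culture_positive → order_xray]. New: order_xray.
Closure: {admit, age_over_65, chest_pain, culture_positive, discharge_ok, exposure_confirmed, fever_present, hydration_advised, immunocompromised, isolate, notify_public_health, o2_sat_low, order_xray, rash, sore_throat, start_antiviral} — 16 facts.

16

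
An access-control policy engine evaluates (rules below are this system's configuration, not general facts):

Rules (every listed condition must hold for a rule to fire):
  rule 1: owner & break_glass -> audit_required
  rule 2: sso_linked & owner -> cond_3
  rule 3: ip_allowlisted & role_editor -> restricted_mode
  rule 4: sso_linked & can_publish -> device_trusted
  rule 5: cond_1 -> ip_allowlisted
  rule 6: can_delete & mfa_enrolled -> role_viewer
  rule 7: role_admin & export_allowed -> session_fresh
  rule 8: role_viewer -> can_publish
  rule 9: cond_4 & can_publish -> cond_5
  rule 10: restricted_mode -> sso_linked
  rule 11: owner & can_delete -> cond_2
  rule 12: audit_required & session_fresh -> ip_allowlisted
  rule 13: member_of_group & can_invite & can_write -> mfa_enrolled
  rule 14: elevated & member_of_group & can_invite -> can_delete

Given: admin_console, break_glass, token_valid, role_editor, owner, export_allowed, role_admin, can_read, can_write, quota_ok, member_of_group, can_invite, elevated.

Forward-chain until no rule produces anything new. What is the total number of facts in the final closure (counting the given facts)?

Round 1 fires rule 1, rule 7, rule 13, rule 14, giving audit_required, session_fresh, mfa_enrolled, can_delete.
Round 2 fires rule 6, rule 11, rule 12, giving role_viewer, cond_2, ip_allowlisted.
Round 3 fires rule 3, rule 8, giving restricted_mode, can_publish.
Round 4 fires rule 10, giving sso_linked.
Round 5 fires rule 2, rule 4, giving cond_3, device_trusted.
Closure: {admin_console, audit_required, break_glass, can_delete, can_invite, can_publish, can_read, can_write, cond_2, cond_3, device_trusted, elevated, export_allowed, ip_allowlisted, member_of_group, mfa_enrolled, owner, quota_ok, restricted_mode, role_admin, role_editor, role_viewer, session_fresh, sso_linked, token_valid} — 25 facts.

25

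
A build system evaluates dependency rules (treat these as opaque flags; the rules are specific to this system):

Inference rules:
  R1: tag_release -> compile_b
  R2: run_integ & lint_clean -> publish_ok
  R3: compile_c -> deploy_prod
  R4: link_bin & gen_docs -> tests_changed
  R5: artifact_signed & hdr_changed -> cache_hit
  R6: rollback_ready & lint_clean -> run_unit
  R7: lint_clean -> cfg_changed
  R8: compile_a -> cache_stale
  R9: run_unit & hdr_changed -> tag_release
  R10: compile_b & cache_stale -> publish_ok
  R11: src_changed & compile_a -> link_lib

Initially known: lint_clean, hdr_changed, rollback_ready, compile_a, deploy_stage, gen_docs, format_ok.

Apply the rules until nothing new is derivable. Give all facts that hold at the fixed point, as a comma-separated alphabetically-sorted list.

cache_stale, cfg_changed, compile_a, compile_b, deploy_stage, format_ok, gen_docs, hdr_changed, lint_clean, publish_ok, rollback_ready, run_unit, tag_release

Round 1 — R6, R7, R8, derive run_unit, cfg_changed, cache_stale.
Round 2 — R9, derive tag_release.
Round 3 — R1, derive compile_b.
Round 4 — R10, derive publish_ok.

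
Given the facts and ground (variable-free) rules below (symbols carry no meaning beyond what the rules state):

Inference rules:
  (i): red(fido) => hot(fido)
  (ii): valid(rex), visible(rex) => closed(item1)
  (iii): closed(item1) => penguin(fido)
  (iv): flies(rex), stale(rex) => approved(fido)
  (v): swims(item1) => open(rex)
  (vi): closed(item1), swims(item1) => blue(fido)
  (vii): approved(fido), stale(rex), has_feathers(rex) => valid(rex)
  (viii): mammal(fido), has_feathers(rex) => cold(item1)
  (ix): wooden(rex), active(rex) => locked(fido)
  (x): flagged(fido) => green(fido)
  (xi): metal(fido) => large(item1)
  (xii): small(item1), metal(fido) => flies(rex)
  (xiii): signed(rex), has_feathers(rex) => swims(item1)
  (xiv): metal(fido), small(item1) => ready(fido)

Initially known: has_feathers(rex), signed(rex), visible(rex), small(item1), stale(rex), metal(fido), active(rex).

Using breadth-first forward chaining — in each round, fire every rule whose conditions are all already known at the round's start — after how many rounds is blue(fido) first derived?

5

Round 1 — (xi), (xii), (xiii), (xiv), derive large(item1), flies(rex), swims(item1), ready(fido).
Round 2 — (iv), (v), derive approved(fido), open(rex).
Round 3 — (vii), derive valid(rex).
Round 4 — (ii), derive closed(item1).
Round 5 — (iii), (vi), derive penguin(fido), blue(fido).
blue(fido) first appears in round 5.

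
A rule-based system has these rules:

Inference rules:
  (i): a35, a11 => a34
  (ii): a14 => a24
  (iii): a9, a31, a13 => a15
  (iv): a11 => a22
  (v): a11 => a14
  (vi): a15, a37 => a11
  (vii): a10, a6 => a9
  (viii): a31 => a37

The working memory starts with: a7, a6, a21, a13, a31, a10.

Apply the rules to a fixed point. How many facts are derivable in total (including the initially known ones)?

Round 1 — (vii), (viii), derive a9, a37.
Round 2 — (iii), derive a15.
Round 3 — (vi), derive a11.
Round 4 — (iv), (v), derive a22, a14.
Round 5 — (ii), derive a24.
Closure: {a10, a11, a13, a14, a15, a21, a22, a24, a31, a37, a6, a7, a9} — 13 facts.

13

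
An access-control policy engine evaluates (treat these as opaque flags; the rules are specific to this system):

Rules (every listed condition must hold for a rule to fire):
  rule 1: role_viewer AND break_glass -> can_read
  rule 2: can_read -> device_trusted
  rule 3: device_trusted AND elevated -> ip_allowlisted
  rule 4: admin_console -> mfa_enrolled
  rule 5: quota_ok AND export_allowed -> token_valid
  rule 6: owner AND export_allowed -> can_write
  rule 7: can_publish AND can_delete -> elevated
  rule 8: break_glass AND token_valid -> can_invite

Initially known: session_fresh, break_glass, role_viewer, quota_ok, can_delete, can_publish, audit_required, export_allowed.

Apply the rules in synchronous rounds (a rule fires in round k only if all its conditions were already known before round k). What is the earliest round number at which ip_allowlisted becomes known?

3

Round 1: rule 1 [role_viewer AND break_glass -> can_read]; rule 5 [quota_ok AND export_allowed -> token_valid]; rule 7 [can_publish AND can_delete -> elevated]. New: can_read, token_valid, elevated.
Round 2: rule 2 [can_read -> device_trusted]; rule 8 [break_glass AND token_valid -> can_invite]. New: device_trusted, can_invite.
Round 3: rule 3 [device_trusted AND elevated -> ip_allowlisted]. New: ip_allowlisted.
ip_allowlisted first appears in round 3.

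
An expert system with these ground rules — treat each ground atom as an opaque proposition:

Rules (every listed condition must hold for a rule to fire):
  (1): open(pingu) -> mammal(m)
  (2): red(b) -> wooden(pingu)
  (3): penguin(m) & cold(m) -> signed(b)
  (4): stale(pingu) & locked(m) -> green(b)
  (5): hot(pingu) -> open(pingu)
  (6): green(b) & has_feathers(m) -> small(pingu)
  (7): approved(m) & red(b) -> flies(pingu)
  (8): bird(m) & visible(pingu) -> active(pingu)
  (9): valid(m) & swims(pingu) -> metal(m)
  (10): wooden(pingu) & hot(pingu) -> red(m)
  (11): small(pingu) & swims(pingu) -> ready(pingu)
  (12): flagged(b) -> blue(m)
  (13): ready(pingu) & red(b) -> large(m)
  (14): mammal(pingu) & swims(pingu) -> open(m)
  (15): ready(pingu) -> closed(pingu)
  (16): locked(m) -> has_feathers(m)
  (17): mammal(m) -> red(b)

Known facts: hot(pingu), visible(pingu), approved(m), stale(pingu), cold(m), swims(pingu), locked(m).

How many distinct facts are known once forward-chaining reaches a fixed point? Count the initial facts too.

[1] (4) [stale(pingu) & locked(m) -> green(b)]; (5) [hot(pingu) -> open(pingu)]; (16) [locked(m) -> has_feathers(m)]. ⇒ new: green(b), open(pingu), has_feathers(m).
[2] (1) [open(pingu) -> mammal(m)]; (6) [green(b) & has_feathers(m) -> small(pingu)]. ⇒ new: mammal(m), small(pingu).
[3] (11) [small(pingu) & swims(pingu) -> ready(pingu)]; (17) [mammal(m) -> red(b)]. ⇒ new: ready(pingu), red(b).
[4] (2) [red(b) -> wooden(pingu)]; (7) [approved(m) & red(b) -> flies(pingu)]; (13) [ready(pingu) & red(b) -> large(m)]; (15) [ready(pingu) -> closed(pingu)]. ⇒ new: wooden(pingu), flies(pingu), large(m), closed(pingu).
[5] (10) [wooden(pingu) & hot(pingu) -> red(m)]. ⇒ new: red(m).
Closure: {approved(m), closed(pingu), cold(m), flies(pingu), green(b), has_feathers(m), hot(pingu), large(m), locked(m), mammal(m), open(pingu), ready(pingu), red(b), red(m), small(pingu), stale(pingu), swims(pingu), visible(pingu), wooden(pingu)} — 19 facts.

19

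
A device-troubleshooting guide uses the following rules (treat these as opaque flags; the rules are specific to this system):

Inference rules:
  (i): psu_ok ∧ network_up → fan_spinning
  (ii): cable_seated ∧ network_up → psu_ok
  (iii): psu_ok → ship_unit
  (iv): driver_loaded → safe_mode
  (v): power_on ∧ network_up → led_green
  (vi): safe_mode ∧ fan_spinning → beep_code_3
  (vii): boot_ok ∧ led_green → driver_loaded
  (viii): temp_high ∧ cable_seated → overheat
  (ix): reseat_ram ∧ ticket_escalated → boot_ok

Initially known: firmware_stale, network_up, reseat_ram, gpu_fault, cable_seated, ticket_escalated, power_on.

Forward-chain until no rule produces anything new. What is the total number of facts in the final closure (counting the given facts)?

Round 1: (ii) [cable_seated ∧ network_up → psu_ok]; (v) [power_on ∧ network_up → led_green]; (ix) [reseat_ram ∧ ticket_escalated → boot_ok]. New: psu_ok, led_green, boot_ok.
Round 2: (i) [psu_ok ∧ network_up → fan_spinning]; (iii) [psu_ok → ship_unit]; (vii) [boot_ok ∧ led_green → driver_loaded]. New: fan_spinning, ship_unit, driver_loaded.
Round 3: (iv) [driver_loaded → safe_mode]. New: safe_mode.
Round 4: (vi) [safe_mode ∧ fan_spinning → beep_code_3]. New: beep_code_3.
Closure: {beep_code_3, boot_ok, cable_seated, driver_loaded, fan_spinning, firmware_stale, gpu_fault, led_green, network_up, power_on, psu_ok, reseat_ram, safe_mode, ship_unit, ticket_escalated} — 15 facts.

15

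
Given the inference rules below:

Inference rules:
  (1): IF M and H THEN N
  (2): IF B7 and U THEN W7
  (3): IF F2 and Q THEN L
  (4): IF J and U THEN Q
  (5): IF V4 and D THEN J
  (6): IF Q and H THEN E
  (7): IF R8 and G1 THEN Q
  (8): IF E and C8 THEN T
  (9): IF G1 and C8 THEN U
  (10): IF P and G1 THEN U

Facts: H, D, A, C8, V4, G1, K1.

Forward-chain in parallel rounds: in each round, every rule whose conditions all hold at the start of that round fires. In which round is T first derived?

4

Round 1 fires (5), (9), giving J, U.
Round 2 fires (4), giving Q.
Round 3 fires (6), giving E.
Round 4 fires (8), giving T.
T first appears in round 4.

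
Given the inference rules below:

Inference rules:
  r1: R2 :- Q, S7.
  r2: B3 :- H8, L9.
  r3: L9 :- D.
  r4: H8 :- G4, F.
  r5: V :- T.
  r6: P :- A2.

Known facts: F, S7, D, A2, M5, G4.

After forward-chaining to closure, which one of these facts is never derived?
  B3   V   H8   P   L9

V

Round 1 fires r3, r4, r6, giving L9, H8, P.
Round 2 fires r2, giving B3.
Derived: P (round 1), B3 (round 2), H8 (round 1), L9 (round 1). V never appears in any round.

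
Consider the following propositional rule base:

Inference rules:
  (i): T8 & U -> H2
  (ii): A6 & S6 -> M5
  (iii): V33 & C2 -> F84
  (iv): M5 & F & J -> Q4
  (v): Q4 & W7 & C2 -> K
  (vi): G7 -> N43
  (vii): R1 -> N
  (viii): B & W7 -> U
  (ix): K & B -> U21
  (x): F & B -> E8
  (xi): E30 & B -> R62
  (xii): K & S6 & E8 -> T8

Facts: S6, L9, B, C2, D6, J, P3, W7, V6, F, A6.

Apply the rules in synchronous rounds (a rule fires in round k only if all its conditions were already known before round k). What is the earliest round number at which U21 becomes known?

[1] (ii) [A6 & S6 -> M5]; (viii) [B & W7 -> U]; (x) [F & B -> E8]. ⇒ new: M5, U, E8.
[2] (iv) [M5 & F & J -> Q4]. ⇒ new: Q4.
[3] (v) [Q4 & W7 & C2 -> K]. ⇒ new: K.
[4] (ix) [K & B -> U21]; (xii) [K & S6 & E8 -> T8]. ⇒ new: U21, T8.
U21 first appears in round 4.

4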